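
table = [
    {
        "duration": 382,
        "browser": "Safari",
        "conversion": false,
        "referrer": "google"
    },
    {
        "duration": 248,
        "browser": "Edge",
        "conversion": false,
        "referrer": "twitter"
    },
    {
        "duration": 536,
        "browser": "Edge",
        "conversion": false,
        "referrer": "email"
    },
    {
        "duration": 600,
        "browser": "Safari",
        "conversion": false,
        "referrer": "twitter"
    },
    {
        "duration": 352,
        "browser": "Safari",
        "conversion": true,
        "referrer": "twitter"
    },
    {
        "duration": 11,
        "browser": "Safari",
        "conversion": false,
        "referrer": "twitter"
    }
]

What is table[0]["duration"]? 382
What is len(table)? 6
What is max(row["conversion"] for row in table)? True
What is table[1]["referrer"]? "twitter"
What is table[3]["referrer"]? "twitter"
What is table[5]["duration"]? 11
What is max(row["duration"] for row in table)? 600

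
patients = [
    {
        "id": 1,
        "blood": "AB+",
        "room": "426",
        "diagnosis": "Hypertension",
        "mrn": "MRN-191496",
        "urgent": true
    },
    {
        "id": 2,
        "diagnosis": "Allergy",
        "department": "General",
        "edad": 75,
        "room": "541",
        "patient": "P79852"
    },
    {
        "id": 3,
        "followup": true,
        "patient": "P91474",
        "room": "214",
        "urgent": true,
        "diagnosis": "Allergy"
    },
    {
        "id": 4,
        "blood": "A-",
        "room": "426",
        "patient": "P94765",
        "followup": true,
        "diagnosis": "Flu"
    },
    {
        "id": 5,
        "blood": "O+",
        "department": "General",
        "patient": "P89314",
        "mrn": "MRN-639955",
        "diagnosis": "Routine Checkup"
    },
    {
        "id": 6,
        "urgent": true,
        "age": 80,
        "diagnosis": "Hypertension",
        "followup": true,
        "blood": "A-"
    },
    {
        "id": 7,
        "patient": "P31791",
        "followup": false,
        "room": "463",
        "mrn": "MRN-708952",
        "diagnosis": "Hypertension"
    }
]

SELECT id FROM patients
[1, 2, 3, 4, 5, 6, 7]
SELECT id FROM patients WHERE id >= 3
[3, 4, 5, 6, 7]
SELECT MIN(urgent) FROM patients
True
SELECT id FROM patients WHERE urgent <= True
[1, 3, 6]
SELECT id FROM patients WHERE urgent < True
[]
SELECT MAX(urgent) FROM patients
True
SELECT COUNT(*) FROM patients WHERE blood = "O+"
1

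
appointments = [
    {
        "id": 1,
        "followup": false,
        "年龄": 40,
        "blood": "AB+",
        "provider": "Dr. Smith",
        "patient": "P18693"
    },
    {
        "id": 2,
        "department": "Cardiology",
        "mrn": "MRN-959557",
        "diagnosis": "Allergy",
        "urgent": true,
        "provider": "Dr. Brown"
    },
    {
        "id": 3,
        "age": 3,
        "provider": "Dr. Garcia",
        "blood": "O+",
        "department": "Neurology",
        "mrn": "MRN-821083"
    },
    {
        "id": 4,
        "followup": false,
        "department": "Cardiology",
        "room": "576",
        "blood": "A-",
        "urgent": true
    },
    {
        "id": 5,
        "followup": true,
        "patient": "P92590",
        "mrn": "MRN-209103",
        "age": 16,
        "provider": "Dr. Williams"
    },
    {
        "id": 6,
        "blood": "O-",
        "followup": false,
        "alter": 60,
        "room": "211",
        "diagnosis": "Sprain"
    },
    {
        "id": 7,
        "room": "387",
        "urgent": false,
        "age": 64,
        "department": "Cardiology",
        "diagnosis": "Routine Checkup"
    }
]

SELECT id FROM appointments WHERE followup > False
[5]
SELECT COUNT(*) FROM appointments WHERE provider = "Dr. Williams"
1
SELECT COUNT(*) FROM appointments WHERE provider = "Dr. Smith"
1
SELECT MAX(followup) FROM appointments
True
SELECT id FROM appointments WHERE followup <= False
[1, 4, 6]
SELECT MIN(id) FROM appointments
1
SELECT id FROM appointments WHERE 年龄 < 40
[]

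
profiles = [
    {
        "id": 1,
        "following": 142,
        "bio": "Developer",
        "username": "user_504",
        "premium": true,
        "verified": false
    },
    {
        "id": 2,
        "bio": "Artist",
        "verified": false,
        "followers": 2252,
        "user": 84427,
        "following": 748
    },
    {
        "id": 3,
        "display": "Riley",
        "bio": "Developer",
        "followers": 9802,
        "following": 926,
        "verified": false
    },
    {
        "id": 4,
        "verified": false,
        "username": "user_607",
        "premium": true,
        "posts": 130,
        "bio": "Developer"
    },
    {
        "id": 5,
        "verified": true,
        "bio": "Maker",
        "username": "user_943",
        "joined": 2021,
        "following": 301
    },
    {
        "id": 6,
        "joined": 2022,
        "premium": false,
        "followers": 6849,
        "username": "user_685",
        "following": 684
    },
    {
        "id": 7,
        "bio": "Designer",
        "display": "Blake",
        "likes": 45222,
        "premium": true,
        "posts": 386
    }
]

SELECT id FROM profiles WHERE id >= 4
[4, 5, 6, 7]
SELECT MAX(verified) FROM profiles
True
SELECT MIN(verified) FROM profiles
False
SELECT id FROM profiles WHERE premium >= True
[1, 4, 7]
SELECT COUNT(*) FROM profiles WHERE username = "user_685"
1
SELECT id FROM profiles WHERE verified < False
[]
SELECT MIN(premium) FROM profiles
False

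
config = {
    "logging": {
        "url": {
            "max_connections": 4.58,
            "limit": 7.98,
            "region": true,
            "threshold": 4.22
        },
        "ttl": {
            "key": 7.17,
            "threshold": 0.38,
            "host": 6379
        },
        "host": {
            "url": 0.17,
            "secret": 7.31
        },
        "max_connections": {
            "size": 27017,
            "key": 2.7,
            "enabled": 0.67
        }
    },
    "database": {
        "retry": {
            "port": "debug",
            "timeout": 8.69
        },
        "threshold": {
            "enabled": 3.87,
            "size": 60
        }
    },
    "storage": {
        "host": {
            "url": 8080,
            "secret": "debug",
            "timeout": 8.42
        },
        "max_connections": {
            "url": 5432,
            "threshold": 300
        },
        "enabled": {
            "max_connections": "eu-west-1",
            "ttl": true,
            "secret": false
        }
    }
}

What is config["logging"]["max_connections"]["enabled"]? 0.67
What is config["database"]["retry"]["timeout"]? 8.69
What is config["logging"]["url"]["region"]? True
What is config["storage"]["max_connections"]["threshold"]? 300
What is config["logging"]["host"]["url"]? 0.17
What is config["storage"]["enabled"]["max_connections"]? "eu-west-1"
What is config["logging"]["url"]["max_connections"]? 4.58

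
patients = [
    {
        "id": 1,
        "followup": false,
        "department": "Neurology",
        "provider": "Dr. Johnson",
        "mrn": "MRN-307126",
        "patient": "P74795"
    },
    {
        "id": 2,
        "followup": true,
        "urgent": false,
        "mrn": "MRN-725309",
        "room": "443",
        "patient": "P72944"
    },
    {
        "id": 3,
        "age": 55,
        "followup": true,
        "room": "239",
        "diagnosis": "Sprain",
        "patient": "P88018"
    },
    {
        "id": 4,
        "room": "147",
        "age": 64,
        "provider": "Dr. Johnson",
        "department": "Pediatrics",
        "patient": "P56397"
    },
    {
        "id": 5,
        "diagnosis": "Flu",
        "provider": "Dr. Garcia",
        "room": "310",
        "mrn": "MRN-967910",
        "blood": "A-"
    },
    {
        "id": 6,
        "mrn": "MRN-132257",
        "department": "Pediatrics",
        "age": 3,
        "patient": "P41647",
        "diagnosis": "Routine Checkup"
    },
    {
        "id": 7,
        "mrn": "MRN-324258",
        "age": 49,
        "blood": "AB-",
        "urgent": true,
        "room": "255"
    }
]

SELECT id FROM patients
[1, 2, 3, 4, 5, 6, 7]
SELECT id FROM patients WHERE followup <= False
[1]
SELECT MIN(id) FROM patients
1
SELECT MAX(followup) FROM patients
True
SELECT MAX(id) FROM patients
7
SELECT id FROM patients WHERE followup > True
[]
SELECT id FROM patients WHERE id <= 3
[1, 2, 3]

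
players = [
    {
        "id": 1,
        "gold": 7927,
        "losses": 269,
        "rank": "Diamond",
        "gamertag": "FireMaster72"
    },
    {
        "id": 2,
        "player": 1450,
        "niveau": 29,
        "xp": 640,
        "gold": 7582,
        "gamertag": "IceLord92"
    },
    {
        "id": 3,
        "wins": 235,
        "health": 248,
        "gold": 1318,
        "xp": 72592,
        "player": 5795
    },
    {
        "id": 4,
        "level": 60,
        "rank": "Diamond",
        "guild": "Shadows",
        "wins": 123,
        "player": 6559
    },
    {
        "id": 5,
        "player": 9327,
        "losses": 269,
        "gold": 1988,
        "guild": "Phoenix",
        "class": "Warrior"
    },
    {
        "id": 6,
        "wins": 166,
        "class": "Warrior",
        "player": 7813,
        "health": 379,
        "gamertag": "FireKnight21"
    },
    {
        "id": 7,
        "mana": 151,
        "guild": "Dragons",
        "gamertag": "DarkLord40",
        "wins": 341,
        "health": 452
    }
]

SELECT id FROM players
[1, 2, 3, 4, 5, 6, 7]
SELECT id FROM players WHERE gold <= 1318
[3]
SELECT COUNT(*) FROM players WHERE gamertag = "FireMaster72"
1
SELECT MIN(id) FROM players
1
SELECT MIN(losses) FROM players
269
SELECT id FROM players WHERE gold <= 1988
[3, 5]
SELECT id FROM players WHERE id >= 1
[1, 2, 3, 4, 5, 6, 7]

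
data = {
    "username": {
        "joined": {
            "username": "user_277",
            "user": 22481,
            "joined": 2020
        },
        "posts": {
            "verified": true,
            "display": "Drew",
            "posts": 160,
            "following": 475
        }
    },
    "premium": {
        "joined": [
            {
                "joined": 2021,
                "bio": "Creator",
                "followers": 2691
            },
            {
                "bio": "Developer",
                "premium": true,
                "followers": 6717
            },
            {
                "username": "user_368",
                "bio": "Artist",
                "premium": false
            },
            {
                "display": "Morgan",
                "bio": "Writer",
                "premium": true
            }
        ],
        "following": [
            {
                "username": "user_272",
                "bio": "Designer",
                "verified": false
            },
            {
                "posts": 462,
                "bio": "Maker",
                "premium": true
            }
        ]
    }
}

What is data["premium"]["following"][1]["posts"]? 462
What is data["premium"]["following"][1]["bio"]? "Maker"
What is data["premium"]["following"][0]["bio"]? "Designer"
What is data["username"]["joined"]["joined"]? 2020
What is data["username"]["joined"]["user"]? 22481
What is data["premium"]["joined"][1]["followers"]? 6717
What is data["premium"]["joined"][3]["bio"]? "Writer"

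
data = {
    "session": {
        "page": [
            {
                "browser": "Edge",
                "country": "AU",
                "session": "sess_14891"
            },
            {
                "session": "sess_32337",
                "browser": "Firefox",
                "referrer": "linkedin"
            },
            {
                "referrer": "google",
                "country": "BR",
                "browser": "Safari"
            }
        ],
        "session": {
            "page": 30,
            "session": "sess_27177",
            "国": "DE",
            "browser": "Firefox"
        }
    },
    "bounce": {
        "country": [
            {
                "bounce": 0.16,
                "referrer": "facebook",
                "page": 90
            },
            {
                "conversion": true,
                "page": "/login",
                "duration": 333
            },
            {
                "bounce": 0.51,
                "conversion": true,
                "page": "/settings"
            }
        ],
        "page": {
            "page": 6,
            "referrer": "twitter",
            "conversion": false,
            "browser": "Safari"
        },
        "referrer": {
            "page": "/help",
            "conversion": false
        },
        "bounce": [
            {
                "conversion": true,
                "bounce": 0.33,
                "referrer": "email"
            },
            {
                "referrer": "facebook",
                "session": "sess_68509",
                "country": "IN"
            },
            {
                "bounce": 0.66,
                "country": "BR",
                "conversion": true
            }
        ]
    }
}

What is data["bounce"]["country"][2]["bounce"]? 0.51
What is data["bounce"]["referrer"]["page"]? "/help"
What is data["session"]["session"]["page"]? 30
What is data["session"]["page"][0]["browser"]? "Edge"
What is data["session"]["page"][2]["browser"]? "Safari"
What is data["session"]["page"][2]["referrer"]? "google"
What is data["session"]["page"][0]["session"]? "sess_14891"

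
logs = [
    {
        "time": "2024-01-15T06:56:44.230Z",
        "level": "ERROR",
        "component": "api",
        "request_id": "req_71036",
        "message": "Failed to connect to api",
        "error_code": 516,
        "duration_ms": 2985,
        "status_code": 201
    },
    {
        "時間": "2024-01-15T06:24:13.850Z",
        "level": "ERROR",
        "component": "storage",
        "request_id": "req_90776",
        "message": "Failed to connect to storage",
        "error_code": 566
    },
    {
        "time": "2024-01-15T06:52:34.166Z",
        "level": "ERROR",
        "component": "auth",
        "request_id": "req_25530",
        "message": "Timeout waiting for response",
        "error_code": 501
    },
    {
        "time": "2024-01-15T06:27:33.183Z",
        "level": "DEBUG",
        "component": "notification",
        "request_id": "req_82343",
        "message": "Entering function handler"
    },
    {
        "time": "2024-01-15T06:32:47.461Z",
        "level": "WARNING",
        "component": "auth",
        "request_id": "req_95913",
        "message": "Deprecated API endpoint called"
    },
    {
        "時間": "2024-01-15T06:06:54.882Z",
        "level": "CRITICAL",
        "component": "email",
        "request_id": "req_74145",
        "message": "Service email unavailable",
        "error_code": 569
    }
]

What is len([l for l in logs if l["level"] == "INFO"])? 0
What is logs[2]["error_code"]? 501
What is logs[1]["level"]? "ERROR"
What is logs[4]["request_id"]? "req_95913"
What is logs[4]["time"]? "2024-01-15T06:32:47.461Z"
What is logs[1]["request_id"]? "req_90776"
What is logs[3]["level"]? "DEBUG"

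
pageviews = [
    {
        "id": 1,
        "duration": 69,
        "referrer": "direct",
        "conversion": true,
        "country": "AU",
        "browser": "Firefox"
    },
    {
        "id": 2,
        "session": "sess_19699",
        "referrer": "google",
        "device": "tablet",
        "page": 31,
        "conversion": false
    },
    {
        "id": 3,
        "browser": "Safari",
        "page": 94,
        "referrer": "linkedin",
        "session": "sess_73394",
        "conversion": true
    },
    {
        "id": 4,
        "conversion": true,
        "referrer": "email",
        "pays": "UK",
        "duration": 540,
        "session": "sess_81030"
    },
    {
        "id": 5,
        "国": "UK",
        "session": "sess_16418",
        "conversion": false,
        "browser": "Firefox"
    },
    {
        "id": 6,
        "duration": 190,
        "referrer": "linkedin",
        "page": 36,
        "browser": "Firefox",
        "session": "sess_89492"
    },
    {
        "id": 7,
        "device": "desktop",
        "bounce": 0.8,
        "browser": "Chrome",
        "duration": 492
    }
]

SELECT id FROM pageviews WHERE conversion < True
[2, 5]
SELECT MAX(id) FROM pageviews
7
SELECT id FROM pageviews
[1, 2, 3, 4, 5, 6, 7]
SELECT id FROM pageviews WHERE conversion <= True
[1, 2, 3, 4, 5]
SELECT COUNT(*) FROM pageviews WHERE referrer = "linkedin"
2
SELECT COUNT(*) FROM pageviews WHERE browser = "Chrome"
1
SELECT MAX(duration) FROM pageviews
540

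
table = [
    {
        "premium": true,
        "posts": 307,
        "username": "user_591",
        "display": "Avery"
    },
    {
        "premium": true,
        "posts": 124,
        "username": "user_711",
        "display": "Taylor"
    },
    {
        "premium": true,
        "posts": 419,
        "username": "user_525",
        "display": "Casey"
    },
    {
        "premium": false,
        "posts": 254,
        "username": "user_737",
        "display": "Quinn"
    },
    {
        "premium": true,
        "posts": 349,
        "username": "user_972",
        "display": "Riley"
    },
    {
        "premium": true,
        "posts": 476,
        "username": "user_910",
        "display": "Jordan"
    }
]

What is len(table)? 6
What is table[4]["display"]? "Riley"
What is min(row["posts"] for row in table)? 124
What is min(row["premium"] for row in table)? False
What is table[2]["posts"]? 419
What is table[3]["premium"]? False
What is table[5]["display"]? "Jordan"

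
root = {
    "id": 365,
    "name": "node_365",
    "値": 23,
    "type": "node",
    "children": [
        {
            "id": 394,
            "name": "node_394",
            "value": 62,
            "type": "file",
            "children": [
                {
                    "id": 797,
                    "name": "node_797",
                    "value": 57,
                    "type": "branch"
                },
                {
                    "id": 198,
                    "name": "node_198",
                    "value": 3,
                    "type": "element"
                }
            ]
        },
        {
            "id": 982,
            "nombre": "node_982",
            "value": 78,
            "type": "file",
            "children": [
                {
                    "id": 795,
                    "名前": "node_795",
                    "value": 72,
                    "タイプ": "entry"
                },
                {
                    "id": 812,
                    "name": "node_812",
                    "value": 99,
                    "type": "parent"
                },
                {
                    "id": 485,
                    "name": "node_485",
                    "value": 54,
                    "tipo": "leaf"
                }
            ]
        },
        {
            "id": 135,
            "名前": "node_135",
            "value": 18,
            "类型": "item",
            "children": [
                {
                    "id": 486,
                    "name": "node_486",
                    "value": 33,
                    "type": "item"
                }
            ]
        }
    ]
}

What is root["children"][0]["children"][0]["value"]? 57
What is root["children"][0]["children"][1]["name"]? "node_198"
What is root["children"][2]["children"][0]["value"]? 33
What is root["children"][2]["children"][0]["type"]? "item"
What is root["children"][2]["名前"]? "node_135"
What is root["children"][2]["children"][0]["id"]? 486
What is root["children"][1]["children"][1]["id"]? 812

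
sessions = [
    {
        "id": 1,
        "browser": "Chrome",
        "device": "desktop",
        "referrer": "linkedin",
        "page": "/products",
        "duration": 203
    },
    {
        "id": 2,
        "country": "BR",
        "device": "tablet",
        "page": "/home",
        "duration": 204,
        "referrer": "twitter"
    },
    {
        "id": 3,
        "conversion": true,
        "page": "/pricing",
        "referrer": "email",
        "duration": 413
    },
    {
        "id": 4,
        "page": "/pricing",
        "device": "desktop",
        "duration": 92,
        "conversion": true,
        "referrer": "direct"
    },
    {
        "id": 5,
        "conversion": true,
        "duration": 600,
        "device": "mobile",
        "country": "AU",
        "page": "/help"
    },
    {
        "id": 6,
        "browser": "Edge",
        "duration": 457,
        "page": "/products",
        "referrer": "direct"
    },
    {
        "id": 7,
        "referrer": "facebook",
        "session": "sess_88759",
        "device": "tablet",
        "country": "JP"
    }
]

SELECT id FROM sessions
[1, 2, 3, 4, 5, 6, 7]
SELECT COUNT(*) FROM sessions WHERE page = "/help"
1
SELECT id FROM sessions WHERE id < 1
[]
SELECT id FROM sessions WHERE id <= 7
[1, 2, 3, 4, 5, 6, 7]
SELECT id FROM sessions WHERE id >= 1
[1, 2, 3, 4, 5, 6, 7]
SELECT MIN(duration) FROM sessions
92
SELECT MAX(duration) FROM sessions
600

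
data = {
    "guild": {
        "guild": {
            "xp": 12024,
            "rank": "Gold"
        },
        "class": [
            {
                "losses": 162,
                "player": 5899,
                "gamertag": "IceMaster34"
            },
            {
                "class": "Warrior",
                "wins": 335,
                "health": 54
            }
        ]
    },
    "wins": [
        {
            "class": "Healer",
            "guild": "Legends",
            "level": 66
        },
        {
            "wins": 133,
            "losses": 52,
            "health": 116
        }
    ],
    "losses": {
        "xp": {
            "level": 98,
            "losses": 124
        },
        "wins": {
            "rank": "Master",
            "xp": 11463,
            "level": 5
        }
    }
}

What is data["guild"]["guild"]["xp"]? 12024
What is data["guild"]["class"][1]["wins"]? 335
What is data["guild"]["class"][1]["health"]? 54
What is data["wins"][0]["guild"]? "Legends"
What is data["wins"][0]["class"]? "Healer"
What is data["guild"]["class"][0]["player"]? 5899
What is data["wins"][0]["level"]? 66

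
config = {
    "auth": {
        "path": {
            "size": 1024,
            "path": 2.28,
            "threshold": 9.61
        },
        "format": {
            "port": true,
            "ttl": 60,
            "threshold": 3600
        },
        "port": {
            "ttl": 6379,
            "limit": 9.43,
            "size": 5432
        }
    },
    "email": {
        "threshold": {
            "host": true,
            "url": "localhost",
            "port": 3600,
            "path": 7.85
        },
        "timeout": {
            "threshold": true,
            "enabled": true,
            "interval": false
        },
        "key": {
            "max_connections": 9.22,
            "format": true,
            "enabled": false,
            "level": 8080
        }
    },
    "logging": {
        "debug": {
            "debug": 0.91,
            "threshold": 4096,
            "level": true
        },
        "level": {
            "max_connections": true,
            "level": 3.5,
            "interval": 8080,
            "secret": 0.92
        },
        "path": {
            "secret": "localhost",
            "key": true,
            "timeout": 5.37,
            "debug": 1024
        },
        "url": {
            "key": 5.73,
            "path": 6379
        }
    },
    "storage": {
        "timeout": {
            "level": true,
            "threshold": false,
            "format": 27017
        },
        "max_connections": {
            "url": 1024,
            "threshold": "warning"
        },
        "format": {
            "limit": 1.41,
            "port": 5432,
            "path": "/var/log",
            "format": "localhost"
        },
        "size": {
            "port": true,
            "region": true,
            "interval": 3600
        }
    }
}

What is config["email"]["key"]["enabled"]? False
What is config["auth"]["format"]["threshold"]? 3600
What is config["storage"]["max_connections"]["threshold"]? "warning"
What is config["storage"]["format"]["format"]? "localhost"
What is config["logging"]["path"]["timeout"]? 5.37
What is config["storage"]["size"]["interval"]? 3600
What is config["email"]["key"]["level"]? 8080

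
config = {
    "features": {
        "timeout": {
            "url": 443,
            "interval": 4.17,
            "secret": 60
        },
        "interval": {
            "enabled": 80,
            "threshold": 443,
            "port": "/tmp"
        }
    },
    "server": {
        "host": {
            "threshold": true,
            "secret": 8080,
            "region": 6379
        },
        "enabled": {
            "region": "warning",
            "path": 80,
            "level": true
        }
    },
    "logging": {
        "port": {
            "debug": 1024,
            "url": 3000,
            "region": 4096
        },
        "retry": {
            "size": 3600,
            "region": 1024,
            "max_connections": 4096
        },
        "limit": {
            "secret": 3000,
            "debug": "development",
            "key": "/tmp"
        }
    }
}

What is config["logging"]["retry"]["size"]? 3600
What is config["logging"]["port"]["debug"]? 1024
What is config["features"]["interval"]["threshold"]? 443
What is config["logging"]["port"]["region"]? 4096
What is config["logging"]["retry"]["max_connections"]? 4096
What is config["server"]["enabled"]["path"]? 80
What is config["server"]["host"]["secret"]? 8080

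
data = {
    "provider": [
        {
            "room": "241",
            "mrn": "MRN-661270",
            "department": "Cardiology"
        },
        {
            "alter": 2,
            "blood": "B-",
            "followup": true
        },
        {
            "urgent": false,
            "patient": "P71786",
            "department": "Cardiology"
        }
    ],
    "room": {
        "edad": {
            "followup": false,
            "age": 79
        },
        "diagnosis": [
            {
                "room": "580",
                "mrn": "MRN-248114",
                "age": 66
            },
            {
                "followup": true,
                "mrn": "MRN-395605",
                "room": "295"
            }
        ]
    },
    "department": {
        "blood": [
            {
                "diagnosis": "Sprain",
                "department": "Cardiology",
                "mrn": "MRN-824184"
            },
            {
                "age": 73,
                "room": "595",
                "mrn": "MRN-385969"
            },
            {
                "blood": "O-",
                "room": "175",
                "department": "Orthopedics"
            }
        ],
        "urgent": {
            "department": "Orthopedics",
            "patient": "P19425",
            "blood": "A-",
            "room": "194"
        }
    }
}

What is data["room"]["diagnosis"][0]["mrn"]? "MRN-248114"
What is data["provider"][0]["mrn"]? "MRN-661270"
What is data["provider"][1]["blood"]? "B-"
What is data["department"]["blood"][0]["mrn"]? "MRN-824184"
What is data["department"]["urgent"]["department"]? "Orthopedics"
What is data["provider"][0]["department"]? "Cardiology"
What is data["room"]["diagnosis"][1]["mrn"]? "MRN-395605"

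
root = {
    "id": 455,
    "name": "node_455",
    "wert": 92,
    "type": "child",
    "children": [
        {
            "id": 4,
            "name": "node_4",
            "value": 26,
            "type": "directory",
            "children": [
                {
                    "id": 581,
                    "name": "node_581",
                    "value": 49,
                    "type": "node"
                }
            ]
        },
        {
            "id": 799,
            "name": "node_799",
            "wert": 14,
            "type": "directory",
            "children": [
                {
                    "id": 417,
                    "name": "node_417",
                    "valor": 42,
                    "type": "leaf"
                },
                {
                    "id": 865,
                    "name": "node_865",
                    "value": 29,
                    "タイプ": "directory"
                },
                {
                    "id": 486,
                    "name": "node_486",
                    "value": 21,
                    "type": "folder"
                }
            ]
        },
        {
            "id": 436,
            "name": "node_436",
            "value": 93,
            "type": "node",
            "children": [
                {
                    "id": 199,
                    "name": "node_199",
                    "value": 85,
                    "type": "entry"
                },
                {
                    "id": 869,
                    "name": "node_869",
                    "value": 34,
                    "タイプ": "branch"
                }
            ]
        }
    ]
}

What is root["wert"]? 92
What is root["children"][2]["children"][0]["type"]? "entry"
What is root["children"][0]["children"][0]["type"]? "node"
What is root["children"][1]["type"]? "directory"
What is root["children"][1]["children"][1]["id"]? 865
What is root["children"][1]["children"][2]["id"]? 486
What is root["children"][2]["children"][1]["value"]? 34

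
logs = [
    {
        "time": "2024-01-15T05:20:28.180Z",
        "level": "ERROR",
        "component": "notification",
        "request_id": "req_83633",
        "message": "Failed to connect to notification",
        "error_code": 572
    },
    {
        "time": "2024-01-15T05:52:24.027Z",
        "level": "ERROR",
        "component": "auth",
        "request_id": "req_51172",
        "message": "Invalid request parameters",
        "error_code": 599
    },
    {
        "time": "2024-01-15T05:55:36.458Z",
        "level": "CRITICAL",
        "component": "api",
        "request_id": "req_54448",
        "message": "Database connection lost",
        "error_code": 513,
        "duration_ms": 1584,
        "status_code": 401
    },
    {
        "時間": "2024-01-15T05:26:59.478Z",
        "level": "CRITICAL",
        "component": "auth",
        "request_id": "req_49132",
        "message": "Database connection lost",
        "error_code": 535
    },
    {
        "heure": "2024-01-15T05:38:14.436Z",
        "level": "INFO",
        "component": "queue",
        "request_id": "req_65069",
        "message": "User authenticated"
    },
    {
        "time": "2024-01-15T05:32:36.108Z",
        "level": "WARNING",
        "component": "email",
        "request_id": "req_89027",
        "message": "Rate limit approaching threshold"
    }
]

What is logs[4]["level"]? "INFO"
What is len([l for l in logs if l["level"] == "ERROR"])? 2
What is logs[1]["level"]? "ERROR"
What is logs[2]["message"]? "Database connection lost"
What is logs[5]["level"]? "WARNING"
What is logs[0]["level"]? "ERROR"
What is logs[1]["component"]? "auth"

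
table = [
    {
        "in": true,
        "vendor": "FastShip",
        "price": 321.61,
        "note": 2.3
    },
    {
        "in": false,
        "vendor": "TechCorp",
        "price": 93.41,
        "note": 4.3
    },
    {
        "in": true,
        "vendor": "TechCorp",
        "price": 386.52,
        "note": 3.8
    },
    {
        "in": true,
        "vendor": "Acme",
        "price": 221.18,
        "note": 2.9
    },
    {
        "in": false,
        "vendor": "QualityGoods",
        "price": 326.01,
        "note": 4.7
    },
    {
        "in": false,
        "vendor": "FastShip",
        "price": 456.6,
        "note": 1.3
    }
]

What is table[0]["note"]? 2.3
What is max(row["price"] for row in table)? 456.6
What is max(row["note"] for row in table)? 4.7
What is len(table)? 6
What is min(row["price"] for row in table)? 93.41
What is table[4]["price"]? 326.01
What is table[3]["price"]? 221.18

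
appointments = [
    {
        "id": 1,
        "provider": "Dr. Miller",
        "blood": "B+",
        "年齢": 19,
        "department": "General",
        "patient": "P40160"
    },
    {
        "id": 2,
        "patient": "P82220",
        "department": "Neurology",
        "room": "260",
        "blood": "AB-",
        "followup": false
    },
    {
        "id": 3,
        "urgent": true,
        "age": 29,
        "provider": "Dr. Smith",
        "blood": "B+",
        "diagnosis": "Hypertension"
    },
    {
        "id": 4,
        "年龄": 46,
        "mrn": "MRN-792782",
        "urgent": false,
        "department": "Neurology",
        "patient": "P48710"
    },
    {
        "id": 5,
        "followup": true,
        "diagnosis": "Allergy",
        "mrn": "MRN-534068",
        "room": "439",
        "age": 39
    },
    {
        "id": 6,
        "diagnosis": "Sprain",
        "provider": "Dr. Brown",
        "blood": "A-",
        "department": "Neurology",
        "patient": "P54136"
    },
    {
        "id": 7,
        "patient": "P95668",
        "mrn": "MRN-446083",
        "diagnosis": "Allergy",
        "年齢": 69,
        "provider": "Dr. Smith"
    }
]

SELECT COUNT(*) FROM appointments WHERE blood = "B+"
2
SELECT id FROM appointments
[1, 2, 3, 4, 5, 6, 7]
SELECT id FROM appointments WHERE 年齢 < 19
[]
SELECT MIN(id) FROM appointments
1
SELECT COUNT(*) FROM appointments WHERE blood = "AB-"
1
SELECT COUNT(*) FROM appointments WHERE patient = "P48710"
1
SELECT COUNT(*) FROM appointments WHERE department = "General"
1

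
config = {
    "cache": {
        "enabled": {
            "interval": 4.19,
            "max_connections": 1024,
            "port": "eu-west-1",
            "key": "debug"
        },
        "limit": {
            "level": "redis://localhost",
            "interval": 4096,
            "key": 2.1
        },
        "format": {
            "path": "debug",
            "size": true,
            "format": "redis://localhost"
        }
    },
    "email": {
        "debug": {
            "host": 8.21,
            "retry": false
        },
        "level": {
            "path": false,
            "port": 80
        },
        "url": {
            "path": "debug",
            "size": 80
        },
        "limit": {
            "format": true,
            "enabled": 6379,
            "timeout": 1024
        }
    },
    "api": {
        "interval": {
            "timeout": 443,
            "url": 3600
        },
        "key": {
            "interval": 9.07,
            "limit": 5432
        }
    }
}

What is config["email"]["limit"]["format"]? True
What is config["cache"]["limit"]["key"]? 2.1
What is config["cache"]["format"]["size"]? True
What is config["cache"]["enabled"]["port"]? "eu-west-1"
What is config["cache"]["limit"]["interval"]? 4096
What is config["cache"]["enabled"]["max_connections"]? 1024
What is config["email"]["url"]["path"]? "debug"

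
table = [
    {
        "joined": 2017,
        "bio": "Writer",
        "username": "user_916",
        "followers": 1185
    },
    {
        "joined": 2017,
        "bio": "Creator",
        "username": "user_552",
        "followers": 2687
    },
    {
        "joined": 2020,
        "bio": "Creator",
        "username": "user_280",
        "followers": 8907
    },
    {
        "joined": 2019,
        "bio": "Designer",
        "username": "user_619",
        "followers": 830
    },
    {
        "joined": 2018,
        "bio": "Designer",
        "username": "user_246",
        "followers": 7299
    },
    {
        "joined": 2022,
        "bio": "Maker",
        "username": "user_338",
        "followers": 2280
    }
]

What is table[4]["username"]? "user_246"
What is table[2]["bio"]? "Creator"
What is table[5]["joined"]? 2022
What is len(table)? 6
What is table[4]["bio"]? "Designer"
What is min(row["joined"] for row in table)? 2017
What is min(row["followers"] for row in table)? 830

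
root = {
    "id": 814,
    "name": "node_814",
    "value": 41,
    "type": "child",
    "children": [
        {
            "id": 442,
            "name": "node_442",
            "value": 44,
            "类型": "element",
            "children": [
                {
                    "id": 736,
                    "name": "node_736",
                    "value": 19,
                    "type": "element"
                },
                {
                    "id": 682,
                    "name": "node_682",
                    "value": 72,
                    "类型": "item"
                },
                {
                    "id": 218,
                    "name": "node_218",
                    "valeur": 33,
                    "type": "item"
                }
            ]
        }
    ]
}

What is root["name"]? "node_814"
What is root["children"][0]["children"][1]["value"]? 72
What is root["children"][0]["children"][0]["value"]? 19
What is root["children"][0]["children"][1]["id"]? 682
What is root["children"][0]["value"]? 44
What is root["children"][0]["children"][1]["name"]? "node_682"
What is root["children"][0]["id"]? 442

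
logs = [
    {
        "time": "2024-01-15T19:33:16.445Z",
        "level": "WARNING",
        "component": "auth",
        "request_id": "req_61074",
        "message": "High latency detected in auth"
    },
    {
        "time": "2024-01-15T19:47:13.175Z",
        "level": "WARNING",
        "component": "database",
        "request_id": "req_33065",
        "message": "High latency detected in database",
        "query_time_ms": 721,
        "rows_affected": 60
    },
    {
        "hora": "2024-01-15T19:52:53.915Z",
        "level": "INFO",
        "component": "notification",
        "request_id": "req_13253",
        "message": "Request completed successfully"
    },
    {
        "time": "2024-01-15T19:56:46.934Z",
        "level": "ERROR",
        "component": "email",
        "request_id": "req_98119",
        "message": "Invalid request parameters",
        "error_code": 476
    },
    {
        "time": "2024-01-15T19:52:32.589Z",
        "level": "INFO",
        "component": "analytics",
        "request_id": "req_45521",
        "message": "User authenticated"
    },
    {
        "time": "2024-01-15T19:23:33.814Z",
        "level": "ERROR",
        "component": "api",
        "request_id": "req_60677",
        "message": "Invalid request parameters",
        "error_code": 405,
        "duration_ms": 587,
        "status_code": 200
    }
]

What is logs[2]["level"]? "INFO"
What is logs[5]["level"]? "ERROR"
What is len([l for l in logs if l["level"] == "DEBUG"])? 0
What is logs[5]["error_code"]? 405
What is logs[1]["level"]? "WARNING"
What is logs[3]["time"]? "2024-01-15T19:56:46.934Z"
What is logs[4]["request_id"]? "req_45521"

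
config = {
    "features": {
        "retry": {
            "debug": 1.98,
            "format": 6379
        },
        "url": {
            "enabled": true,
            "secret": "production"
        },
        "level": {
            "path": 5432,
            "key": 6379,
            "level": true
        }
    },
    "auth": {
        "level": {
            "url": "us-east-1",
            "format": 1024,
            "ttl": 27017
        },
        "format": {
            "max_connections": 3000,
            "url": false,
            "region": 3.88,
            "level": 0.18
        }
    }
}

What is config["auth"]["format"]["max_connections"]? 3000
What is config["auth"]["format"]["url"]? False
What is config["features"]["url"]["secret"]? "production"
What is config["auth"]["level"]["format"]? 1024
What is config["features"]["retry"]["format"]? 6379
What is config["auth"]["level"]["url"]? "us-east-1"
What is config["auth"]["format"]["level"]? 0.18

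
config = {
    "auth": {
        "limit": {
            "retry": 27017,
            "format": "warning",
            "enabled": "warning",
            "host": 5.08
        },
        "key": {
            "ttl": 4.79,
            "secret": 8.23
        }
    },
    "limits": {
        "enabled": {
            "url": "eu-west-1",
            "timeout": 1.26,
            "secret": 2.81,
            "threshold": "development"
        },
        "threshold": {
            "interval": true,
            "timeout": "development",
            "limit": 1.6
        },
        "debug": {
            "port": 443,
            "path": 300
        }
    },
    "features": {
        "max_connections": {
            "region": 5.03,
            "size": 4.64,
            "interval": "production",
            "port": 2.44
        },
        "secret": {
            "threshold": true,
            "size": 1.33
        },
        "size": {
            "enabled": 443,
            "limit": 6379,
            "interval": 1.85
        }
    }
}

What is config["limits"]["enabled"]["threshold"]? "development"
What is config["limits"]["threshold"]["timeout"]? "development"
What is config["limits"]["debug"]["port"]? 443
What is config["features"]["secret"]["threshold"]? True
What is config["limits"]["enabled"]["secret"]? 2.81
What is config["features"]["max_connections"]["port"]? 2.44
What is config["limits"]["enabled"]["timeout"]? 1.26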